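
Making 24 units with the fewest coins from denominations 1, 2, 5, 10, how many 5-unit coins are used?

0

Use the largest denomination that fits, subtract, and repeat.
24 = 2×10 + 2×2
Count of 5: 0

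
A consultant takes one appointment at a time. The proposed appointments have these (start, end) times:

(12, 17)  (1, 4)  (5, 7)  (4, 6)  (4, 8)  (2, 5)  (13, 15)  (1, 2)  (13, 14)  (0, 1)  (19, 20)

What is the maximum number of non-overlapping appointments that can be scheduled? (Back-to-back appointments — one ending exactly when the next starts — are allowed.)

6

By end time: (0,1), (1,2), (1,4), (2,5), (4,6), (5,7), (4,8), (13,14), (13,15), (12,17), (19,20).
Pick (0,1); next start ≥ 1 → (1,2); next start ≥ 2 → (2,5); next start ≥ 5 → (5,7); next start ≥ 7 → (13,14); next start ≥ 14 → (19,20).
Selected 6 appointments.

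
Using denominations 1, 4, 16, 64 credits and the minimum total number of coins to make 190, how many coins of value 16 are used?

Use the largest denomination that fits, subtract, and repeat.
190 = 2×64 + 3×16 + 3×4 + 2×1
Count of 16: 3

3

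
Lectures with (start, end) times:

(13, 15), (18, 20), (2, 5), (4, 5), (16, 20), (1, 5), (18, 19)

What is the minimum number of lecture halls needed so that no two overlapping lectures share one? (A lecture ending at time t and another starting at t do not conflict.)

3

starts: [1, 2, 4, 13, 16, 18, 18]
ends:   [5, 5, 5, 15, 19, 20, 20]
s1→1 s2→2 s4→3  — peak 3.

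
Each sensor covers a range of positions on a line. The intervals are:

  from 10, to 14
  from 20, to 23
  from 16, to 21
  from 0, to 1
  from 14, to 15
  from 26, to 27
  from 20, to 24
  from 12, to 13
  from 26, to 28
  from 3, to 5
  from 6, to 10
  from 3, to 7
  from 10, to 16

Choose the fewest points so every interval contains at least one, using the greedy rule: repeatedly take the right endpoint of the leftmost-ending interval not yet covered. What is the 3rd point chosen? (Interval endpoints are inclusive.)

Sort by right endpoint; whenever an interval is uncovered, place a point at its right end.
By right end: [0,1]  [3,5]  [3,7]  [6,10]  [12,13]  [10,14]  [14,15]  [10,16]  [16,21]  [20,23]  [20,24]  [26,27]  [26,28]
[0,1] uncovered → point at 1; [3,5] uncovered → point at 5; [6,10] uncovered → point at 10; [12,13] uncovered → point at 13; [14,15] uncovered → point at 15; [16,21] uncovered → point at 21; [26,27] uncovered → point at 27.
Points: 1, 5, 10, 13, 15, 21, 27 (7 total).

10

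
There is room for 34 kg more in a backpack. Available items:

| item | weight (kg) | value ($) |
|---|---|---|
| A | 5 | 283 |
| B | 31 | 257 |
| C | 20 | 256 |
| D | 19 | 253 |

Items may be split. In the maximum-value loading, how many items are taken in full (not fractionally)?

Order: A (283/5=56.60) > D (253/19=13.32) > C (256/20=12.80) > B (257/31=8.29)
Fill: take A (5 @ 283) → take D (19 @ 253) → take 10/20 of C → 128.00; 34/34 used.
2 item(s) taken whole; one partial (take 10/20 of C).

2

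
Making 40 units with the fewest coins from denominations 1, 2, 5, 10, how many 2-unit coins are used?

Use the largest denomination that fits, subtract, and repeat.
40 = 4×10
Count of 2: 0

0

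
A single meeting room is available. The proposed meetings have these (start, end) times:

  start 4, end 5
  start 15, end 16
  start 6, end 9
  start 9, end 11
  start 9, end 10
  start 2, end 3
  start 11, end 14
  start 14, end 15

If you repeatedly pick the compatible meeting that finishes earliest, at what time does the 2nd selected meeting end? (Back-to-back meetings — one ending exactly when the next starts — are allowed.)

Sort by end time and greedily take each interval whose start is ≥ the last chosen end.
Sorted by end: (2,3)  (4,5)  (6,9)  (9,10)  (9,11)  (11,14)  (14,15)  (15,16)
take (2,3); take (4,5); take (6,9); take (9,10); take (11,14); take (14,15); take (15,16).
Selected: (2,3) (4,5) (6,9) (9,10) (11,14) (14,15) (15,16)

5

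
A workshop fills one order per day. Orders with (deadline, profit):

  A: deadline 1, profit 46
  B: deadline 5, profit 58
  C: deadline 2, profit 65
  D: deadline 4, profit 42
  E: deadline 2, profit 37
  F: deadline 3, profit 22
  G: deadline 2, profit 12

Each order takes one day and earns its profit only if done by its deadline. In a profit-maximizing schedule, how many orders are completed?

Take jobs in profit order; each goes to the latest open slot no later than its deadline.
By profit: C(d2,65), B(d5,58), A(d1,46), D(d4,42), E(d2,37), F(d3,22), G(d2,12)
C→slot 2; B→slot 5; A→slot 1; D→slot 4; E skipped; F→slot 3; G skipped.
5 of 7 scheduled.

5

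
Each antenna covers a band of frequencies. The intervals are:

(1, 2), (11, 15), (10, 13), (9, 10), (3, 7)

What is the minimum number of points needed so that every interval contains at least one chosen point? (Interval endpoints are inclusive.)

Sorted: [1,2] [3,7] [9,10] [10,13] [11,15]
{[1,2]} hit by 2; {[3,7]} hit by 7; {[9,10],[10,13]} hit by 10; {[11,15]} hit by 15.
Points: 2, 7, 10, 15 (4 total).

4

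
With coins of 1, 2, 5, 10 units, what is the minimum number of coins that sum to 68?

9

Use the largest denomination that fits, subtract, and repeat.
68 = 6×10 + 1×5 + 1×2 + 1×1
Total coins = 6 + 1 + 1 + 1 = 9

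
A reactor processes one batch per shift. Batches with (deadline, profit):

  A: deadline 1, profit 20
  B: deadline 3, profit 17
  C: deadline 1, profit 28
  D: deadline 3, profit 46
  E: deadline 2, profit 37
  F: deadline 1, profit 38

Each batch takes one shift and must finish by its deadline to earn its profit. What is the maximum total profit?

Profit order: D=46 F=38 E=37 C=28 A=20 B=17
Assign: D→slot 3, F→slot 1, E→slot 2, C skipped, A skipped, B skipped.
Slots: [1:F] [2:E] [3:D]
Profit = 38 + 37 + 46 = 121

121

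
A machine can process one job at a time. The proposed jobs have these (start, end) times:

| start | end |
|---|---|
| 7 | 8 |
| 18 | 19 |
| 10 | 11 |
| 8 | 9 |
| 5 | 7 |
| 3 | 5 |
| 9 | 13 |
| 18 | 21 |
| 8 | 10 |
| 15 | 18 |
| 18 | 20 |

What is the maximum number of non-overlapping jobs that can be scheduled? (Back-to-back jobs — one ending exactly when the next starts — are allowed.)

By end time: (3,5), (5,7), (7,8), (8,9), (8,10), (10,11), (9,13), (15,18), (18,19), (18,20), (18,21).
Pick (3,5); next start ≥ 5 → (5,7); next start ≥ 7 → (7,8); next start ≥ 8 → (8,9); next start ≥ 9 → (10,11); next start ≥ 11 → (15,18); next start ≥ 18 → (18,19).
Selected 7 jobs.

7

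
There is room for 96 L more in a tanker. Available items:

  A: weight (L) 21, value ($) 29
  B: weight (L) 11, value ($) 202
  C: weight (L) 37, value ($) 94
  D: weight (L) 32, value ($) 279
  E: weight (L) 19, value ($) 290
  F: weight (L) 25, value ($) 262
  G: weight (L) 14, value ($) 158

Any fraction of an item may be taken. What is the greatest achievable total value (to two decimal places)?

1147.41

Greedy by value/weight ratio, highest first.
Order: B (202/11=18.36) > E (290/19=15.26) > G (158/14=11.29) > F (262/25=10.48) > D (279/32=8.72) > C (94/37=2.54) > A (29/21=1.38)
Fill: take B (11 @ 202) → take E (19 @ 290) → take G (14 @ 158) → take F (25 @ 262) → take 27/32 of D → 235.41; 96/96 used.
Total value = 1147.41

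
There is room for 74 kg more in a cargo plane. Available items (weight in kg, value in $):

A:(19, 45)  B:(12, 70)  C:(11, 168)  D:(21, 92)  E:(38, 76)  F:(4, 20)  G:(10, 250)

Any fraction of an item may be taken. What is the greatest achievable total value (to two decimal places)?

637.89

Greedy by value/weight ratio, highest first.
Order: G (250/10=25.00) > C (168/11=15.27) > B (70/12=5.83) > F (20/4=5.00) > D (92/21=4.38) > A (45/19=2.37) > E (76/38=2.00)
Fill: take G (10 @ 250) → take C (11 @ 168) → take B (12 @ 70) → take F (4 @ 20) → take D (21 @ 92) → take 16/19 of A → 37.89; 74/74 used.
Total value = 637.89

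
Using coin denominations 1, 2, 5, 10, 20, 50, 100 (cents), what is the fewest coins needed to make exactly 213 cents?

5

213 = 2×100 + 1×10 + 1×2 + 1×1
Total coins = 2 + 1 + 1 + 1 = 5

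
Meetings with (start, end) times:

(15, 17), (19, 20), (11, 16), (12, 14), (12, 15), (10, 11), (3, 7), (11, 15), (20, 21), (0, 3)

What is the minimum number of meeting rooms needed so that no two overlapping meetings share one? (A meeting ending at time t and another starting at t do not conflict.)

starts: [0, 3, 10, 11, 11, 12, 12, 15, 19, 20]
ends:   [3, 7, 11, 14, 15, 15, 16, 17, 20, 21]
s0→1 e3→0 s3→1 e7→0 s10→1 e11→0 s11→1 s11→2 s12→3 s12→4  — peak 4.

4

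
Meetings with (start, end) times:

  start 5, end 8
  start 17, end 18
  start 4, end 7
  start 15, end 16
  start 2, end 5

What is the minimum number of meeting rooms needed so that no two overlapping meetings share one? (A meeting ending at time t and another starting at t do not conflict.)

Count concurrent intervals with a sweep; the peak is the room count.
Events (time:±→running): 2:+→1 4:+→2 … peak 2.

2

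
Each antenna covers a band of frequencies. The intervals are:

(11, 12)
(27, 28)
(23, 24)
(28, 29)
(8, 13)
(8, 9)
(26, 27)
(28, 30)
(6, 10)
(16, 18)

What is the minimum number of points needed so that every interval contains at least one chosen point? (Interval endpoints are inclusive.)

Sort by right endpoint; whenever an interval is uncovered, place a point at its right end.
By right end: [8,9]  [6,10]  [11,12]  [8,13]  [16,18]  [23,24]  [26,27]  [27,28]  [28,29]  [28,30]
[8,9] uncovered → point at 9; [11,12] uncovered → point at 12; [16,18] uncovered → point at 18; [23,24] uncovered → point at 24; [26,27] uncovered → point at 27; [28,29] uncovered → point at 29.
Points: 9, 12, 18, 24, 27, 29 (6 total).

6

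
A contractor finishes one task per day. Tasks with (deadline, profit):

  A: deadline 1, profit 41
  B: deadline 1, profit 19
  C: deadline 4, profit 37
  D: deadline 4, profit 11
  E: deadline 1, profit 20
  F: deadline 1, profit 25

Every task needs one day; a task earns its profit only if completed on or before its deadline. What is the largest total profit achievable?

89

Take jobs in profit order; each goes to the latest open slot no later than its deadline.
Profit order: A=41 C=37 F=25 E=20 B=19 D=11
Assign: A→slot 1, C→slot 4, F skipped, E skipped, B skipped, D→slot 3.
Slots: [1:A] [3:D] [4:C]
Profit = 41 + 11 + 37 = 89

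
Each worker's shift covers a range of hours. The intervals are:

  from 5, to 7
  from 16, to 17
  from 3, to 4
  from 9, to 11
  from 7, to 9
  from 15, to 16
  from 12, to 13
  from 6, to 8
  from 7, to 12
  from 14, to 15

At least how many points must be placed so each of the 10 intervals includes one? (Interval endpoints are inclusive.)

6

Sorted: [3,4] [5,7] [6,8] [7,9] [9,11] [7,12] [12,13] [14,15] [15,16] [16,17]
{[3,4]} hit by 4; {[5,7],[6,8],[7,9]} hit by 7; {[9,11],[7,12]} hit by 11; {[12,13]} hit by 13; {[14,15],[15,16]} hit by 15; {[16,17]} hit by 17.
Points: 4, 7, 11, 13, 15, 17 (6 total).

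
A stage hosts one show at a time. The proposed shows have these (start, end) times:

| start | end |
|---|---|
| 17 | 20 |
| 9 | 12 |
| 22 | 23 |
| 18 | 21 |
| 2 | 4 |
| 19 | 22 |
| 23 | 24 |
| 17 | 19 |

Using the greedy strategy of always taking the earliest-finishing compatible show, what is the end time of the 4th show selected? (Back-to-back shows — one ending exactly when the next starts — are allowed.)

Order by finish time; keep every interval that doesn't clash with the previous kept one.
By end time: (2,4), (9,12), (17,19), (17,20), (18,21), (19,22), (22,23), (23,24).
Pick (2,4); next start ≥ 4 → (9,12); next start ≥ 12 → (17,19); next start ≥ 19 → (19,22); next start ≥ 22 → (22,23); next start ≥ 23 → (23,24).
Selected: (2,4) (9,12) (17,19) (19,22) (22,23) (23,24)

22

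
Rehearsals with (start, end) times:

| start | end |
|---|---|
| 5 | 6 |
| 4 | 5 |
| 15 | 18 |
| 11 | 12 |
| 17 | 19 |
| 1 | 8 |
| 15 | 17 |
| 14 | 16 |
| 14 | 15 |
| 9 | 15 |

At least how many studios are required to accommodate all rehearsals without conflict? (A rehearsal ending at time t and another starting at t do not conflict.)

Events (time:±→running): 1:+→1 4:+→2 5:-→1 5:+→2 6:-→1 8:-→0 9:+→1 11:+→2 12:-→1 14:+→2 14:+→3 … peak 3.

3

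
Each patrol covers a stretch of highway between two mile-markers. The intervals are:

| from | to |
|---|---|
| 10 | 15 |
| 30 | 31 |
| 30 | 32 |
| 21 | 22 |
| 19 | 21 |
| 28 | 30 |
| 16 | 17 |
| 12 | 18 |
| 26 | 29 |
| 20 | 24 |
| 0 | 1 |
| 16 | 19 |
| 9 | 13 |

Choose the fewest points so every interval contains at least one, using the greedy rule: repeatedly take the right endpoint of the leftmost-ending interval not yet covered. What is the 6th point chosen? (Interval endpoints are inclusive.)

31

Process intervals by earliest right end; each time one isn't hit yet, stab at its right endpoint.
By right end: [0,1]  [9,13]  [10,15]  [16,17]  [12,18]  [16,19]  [19,21]  [21,22]  [20,24]  [26,29]  [28,30]  [30,31]  [30,32]
[0,1] uncovered → point at 1; [9,13] uncovered → point at 13; [16,17] uncovered → point at 17; [19,21] uncovered → point at 21; [26,29] uncovered → point at 29; [30,31] uncovered → point at 31.
Points: 1, 13, 17, 21, 29, 31 (6 total).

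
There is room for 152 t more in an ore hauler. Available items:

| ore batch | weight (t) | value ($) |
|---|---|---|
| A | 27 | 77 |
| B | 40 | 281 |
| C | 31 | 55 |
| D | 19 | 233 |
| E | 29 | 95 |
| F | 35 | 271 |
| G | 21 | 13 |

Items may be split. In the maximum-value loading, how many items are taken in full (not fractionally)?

5

Greedy by value/weight ratio, highest first.
Order: D (233/19=12.26) > F (271/35=7.74) > B (281/40=7.03) > E (95/29=3.28) > A (77/27=2.85) > C (55/31=1.77) > G (13/21=0.62)
Fill: take D (19 @ 233) → take F (35 @ 271) → take B (40 @ 281) → take E (29 @ 95) → take A (27 @ 77) → take 2/31 of C → 3.55; 152/152 used.
5 item(s) taken whole; one partial (take 2/31 of C).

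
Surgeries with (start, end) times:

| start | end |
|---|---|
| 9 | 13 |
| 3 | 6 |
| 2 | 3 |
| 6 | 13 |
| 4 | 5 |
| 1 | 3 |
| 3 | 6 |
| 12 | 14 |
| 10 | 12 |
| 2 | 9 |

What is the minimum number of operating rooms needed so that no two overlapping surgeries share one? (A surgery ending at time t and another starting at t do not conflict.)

4

Events (time:±→running): 1:+→1 2:+→2 2:+→3 3:-→2 3:-→1 3:+→2 3:+→3 4:+→4 … peak 4.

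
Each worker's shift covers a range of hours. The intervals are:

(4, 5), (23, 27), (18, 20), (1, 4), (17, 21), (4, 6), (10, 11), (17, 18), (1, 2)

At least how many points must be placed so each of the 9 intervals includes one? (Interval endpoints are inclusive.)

Process intervals by earliest right end; each time one isn't hit yet, stab at its right endpoint.
Sorted: [1,2] [1,4] [4,5] [4,6] [10,11] [17,18] [18,20] [17,21] [23,27]
{[1,2],[1,4]} hit by 2; {[4,5],[4,6]} hit by 5; {[10,11]} hit by 11; {[17,18],[18,20],[17,21]} hit by 18; {[23,27]} hit by 27.
Points: 2, 5, 11, 18, 27 (5 total).

5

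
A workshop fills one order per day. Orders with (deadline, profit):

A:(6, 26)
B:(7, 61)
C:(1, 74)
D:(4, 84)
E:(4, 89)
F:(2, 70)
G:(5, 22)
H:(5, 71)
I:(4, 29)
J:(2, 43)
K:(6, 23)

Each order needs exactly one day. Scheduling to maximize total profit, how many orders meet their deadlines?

7

Take jobs in profit order; each goes to the latest open slot no later than its deadline.
Profit order: E=89 D=84 C=74 H=71 F=70 B=61 J=43 I=29 A=26 K=23 G=22
Assign: E→slot 4, D→slot 3, C→slot 1, H→slot 5, F→slot 2, B→slot 7, J skipped, I skipped, A→slot 6, K skipped, G skipped.
Slots: [1:C] [2:F] [3:D] [4:E] [5:H] [6:A] [7:B]
7 of 11 scheduled.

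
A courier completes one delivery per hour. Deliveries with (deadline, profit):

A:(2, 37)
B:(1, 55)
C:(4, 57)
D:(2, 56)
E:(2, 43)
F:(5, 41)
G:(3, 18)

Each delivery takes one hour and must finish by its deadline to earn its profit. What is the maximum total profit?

Sort by profit descending; place each in the latest free slot ≤ its deadline.
By profit: C(d4,57), D(d2,56), B(d1,55), E(d2,43), F(d5,41), A(d2,37), G(d3,18)
C→slot 4; D→slot 2; B→slot 1; E skipped; F→slot 5; A skipped; G→slot 3.
Profit = 55 + 56 + 18 + 57 + 41 = 227

227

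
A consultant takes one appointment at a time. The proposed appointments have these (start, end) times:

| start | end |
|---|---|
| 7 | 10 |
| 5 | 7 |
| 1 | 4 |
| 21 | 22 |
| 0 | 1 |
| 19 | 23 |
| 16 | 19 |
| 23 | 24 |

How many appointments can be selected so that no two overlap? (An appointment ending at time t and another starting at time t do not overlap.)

Sorted by end: (0,1)  (1,4)  (5,7)  (7,10)  (16,19)  (21,22)  (19,23)  (23,24)
take (0,1); take (1,4); take (5,7); take (7,10); take (16,19); take (21,22); skip (19,23); take (23,24).
Selected 7 appointments.

7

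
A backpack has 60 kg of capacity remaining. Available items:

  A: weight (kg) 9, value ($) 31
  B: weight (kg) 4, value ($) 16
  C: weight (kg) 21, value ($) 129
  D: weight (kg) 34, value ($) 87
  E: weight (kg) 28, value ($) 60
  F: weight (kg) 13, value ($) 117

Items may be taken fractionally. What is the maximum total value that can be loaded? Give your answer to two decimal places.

Greedy by value/weight ratio, highest first.
Ratios (sorted): F 9.00, C 6.14, B 4.00, A 3.44, D 2.56, E 2.14
take F (13 @ 117); take C (21 @ 129); take B (4 @ 16); take A (9 @ 31); take 13/34 of D → 33.26. Capacity used 60/60.
Total value = 326.26

326.26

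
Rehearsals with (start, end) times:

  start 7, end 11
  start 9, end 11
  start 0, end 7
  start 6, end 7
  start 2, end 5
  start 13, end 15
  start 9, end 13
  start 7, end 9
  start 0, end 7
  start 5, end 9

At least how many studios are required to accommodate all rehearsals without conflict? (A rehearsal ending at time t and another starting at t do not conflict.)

4

starts: [0, 0, 2, 5, 6, 7, 7, 9, 9, 13]
ends:   [5, 7, 7, 7, 9, 9, 11, 11, 13, 15]
s0→1 s0→2 s2→3 e5→2 s5→3 s6→4  — peak 4.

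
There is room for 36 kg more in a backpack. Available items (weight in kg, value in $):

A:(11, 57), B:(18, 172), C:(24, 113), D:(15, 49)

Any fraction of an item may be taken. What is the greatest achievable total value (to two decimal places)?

261.96

Ratios (sorted): B 9.56, A 5.18, C 4.71, D 3.27
take B (18 @ 172); take A (11 @ 57); take 7/24 of C → 32.96. Capacity used 36/36.
Total value = 261.96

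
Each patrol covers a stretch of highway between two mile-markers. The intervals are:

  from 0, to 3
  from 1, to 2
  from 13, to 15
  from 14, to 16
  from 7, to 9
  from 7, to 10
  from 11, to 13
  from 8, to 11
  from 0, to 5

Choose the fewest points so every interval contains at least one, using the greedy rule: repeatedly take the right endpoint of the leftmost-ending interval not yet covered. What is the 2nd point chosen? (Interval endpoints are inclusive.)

Process intervals by earliest right end; each time one isn't hit yet, stab at its right endpoint.
Sorted: [1,2] [0,3] [0,5] [7,9] [7,10] [8,11] [11,13] [13,15] [14,16]
{[1,2],[0,3],[0,5]} hit by 2; {[7,9],[7,10],[8,11]} hit by 9; {[11,13],[13,15]} hit by 13; {[14,16]} hit by 16.
Points: 2, 9, 13, 16 (4 total).

9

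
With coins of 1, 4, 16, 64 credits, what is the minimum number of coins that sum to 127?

10

127 − 1×64→63 − 3×16→15 − 3×4→3 − 3×1→0
Total coins = 1 + 3 + 3 + 3 = 10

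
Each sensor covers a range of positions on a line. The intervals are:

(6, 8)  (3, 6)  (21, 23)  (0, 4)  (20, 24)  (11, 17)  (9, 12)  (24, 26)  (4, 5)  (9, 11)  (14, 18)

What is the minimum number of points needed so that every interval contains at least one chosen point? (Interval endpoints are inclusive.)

Process intervals by earliest right end; each time one isn't hit yet, stab at its right endpoint.
Sorted: [0,4] [4,5] [3,6] [6,8] [9,11] [9,12] [11,17] [14,18] [21,23] [20,24] [24,26]
{[0,4],[4,5],[3,6]} hit by 4; {[6,8]} hit by 8; {[9,11],[9,12],[11,17]} hit by 11; {[14,18]} hit by 18; {[21,23],[20,24]} hit by 23; {[24,26]} hit by 26.
Points: 4, 8, 11, 18, 23, 26 (6 total).

6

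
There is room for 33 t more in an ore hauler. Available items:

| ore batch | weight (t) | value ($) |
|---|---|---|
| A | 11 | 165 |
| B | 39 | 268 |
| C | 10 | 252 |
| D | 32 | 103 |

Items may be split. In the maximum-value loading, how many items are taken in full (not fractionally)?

Greedy by value/weight ratio, highest first.
Order: C (252/10=25.20) > A (165/11=15.00) > B (268/39=6.87) > D (103/32=3.22)
Fill: take C (10 @ 252) → take A (11 @ 165) → take 12/39 of B → 82.46; 33/33 used.
2 item(s) taken whole; one partial (take 12/39 of B).

2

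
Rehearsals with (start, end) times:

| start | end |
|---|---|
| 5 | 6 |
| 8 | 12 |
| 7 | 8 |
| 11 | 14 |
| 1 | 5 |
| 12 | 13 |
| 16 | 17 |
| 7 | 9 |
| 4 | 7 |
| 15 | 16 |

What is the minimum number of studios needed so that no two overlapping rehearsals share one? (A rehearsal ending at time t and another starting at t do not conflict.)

Count concurrent intervals with a sweep; the peak is the room count.
starts: [1, 4, 5, 7, 7, 8, 11, 12, 15, 16]
ends:   [5, 6, 7, 8, 9, 12, 13, 14, 16, 17]
s1→1 s4→2  — peak 2.

2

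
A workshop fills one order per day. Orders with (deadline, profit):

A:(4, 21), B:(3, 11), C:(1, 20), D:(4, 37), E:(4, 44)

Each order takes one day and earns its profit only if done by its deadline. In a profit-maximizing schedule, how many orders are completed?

4

Take jobs in profit order; each goes to the latest open slot no later than its deadline.
By profit: E(d4,44), D(d4,37), A(d4,21), C(d1,20), B(d3,11)
E→slot 4; D→slot 3; A→slot 2; C→slot 1; B skipped.
4 of 5 scheduled.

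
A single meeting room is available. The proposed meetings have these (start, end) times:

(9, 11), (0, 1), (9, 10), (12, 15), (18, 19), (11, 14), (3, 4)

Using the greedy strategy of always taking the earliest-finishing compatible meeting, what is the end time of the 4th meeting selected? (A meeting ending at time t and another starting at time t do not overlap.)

Greedy by earliest finish: after sorting by end time, pick each interval compatible with the last pick.
Sorted by end: (0,1)  (3,4)  (9,10)  (9,11)  (11,14)  (12,15)  (18,19)
take (0,1); take (3,4); take (9,10); take (11,14); take (18,19).
Selected: (0,1) (3,4) (9,10) (11,14) (18,19)

14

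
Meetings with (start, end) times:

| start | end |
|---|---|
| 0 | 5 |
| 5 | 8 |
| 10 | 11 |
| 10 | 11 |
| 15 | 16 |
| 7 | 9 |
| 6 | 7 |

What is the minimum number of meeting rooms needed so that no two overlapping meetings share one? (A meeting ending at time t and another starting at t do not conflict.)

The answer is the maximum number of intervals overlapping at any instant.
Events (time:±→running): 0:+→1 5:-→0 5:+→1 6:+→2 … peak 2.

2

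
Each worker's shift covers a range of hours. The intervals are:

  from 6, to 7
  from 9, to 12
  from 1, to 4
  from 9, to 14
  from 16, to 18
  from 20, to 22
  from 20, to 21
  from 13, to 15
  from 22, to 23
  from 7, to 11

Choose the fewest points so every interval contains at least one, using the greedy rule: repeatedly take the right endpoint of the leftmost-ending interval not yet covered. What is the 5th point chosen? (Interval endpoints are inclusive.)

By right end: [1,4]  [6,7]  [7,11]  [9,12]  [9,14]  [13,15]  [16,18]  [20,21]  [20,22]  [22,23]
[1,4] uncovered → point at 4; [6,7] uncovered → point at 7; [9,12] uncovered → point at 12; [13,15] uncovered → point at 15; [16,18] uncovered → point at 18; [20,21] uncovered → point at 21; [22,23] uncovered → point at 23.
Points: 4, 7, 12, 15, 18, 21, 23 (7 total).

18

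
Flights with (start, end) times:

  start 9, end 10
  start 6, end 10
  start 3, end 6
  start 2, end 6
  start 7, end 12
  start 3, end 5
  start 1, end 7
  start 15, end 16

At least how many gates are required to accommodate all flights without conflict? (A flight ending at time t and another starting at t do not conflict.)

4

Events (time:±→running): 1:+→1 2:+→2 3:+→3 3:+→4 … peak 4.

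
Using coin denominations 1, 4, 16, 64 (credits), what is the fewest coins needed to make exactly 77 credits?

5

Greedy: take as many of the largest coin as possible, then repeat with the remainder.
77 = 1×64 + 3×4 + 1×1
Total coins = 1 + 3 + 1 = 5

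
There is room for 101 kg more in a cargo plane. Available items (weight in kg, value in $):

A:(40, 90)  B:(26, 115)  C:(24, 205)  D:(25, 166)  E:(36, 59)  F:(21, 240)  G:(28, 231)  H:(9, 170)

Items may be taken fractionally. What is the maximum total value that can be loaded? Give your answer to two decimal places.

Greedy by value/weight ratio, highest first.
Order: H (170/9=18.89) > F (240/21=11.43) > C (205/24=8.54) > G (231/28=8.25) > D (166/25=6.64) > B (115/26=4.42) > A (90/40=2.25) > E (59/36=1.64)
Fill: take H (9 @ 170) → take F (21 @ 240) → take C (24 @ 205) → take G (28 @ 231) → take 19/25 of D → 126.16; 101/101 used.
Total value = 972.16

972.16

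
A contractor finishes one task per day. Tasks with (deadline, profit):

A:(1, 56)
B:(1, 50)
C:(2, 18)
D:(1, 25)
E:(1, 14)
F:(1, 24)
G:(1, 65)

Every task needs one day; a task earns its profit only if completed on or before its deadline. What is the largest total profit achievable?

83

Profit order: G=65 A=56 B=50 D=25 F=24 C=18 E=14
Assign: G→slot 1, A skipped, B skipped, D skipped, F skipped, C→slot 2, E skipped.
Slots: [1:G] [2:C]
Profit = 65 + 18 = 83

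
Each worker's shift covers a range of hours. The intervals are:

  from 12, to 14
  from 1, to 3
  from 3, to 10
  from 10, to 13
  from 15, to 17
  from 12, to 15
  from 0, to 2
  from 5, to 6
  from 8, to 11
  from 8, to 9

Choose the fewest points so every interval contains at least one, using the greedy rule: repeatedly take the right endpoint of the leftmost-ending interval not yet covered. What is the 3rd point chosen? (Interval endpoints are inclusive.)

Process intervals by earliest right end; each time one isn't hit yet, stab at its right endpoint.
Sorted: [0,2] [1,3] [5,6] [8,9] [3,10] [8,11] [10,13] [12,14] [12,15] [15,17]
{[0,2],[1,3]} hit by 2; {[5,6]} hit by 6; {[8,9],[3,10],[8,11]} hit by 9; {[10,13],[12,14],[12,15]} hit by 13; {[15,17]} hit by 17.
Points: 2, 6, 9, 13, 17 (5 total).

9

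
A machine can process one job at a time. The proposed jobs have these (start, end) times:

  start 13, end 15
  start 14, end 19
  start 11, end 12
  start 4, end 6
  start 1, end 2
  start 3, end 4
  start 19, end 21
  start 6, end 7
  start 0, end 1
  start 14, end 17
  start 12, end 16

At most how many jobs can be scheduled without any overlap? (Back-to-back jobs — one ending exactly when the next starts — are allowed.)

8

By end time: (0,1), (1,2), (3,4), (4,6), (6,7), (11,12), (13,15), (12,16), (14,17), (14,19), (19,21).
Pick (0,1); next start ≥ 1 → (1,2); next start ≥ 2 → (3,4); next start ≥ 4 → (4,6); next start ≥ 6 → (6,7); next start ≥ 7 → (11,12); next start ≥ 12 → (13,15); next start ≥ 15 → (19,21).
Selected 8 jobs.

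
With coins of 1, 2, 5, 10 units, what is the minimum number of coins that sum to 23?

23 = 2×10 + 1×2 + 1×1
Total coins = 2 + 1 + 1 = 4

4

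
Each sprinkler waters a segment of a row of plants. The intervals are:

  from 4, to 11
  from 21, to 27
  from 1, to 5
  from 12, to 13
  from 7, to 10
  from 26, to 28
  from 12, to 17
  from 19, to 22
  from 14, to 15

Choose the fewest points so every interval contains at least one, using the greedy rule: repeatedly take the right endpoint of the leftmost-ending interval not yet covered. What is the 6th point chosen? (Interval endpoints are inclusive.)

28

Sorted: [1,5] [7,10] [4,11] [12,13] [14,15] [12,17] [19,22] [21,27] [26,28]
{[1,5]} hit by 5; {[7,10],[4,11]} hit by 10; {[12,13]} hit by 13; {[14,15],[12,17]} hit by 15; {[19,22],[21,27]} hit by 22; {[26,28]} hit by 28.
Points: 5, 10, 13, 15, 22, 28 (6 total).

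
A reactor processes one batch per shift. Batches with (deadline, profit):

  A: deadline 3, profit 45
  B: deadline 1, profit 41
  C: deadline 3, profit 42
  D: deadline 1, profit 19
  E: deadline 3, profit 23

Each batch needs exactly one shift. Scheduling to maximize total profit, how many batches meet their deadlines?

Profit order: A=45 C=42 B=41 E=23 D=19
Assign: A→slot 3, C→slot 2, B→slot 1, E skipped, D skipped.
Slots: [1:B] [2:C] [3:A]
3 of 5 scheduled.

3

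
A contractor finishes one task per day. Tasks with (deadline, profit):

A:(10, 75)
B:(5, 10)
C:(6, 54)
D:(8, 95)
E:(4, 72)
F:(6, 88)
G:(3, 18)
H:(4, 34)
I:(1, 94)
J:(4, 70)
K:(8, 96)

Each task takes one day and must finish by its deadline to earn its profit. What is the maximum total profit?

Take jobs in profit order; each goes to the latest open slot no later than its deadline.
By profit: K(d8,96), D(d8,95), I(d1,94), F(d6,88), A(d10,75), E(d4,72), J(d4,70), C(d6,54), H(d4,34), G(d3,18), B(d5,10)
K→slot 8; D→slot 7; I→slot 1; F→slot 6; A→slot 10; E→slot 4; J→slot 3; C→slot 5; H→slot 2; G skipped; B skipped.
Profit = 94 + 34 + 70 + 72 + 54 + 88 + 95 + 96 + 75 = 678

678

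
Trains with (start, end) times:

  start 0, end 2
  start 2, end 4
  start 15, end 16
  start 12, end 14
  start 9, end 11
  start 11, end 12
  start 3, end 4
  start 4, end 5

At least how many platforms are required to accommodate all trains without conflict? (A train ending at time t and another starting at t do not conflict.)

2

starts: [0, 2, 3, 4, 9, 11, 12, 15]
ends:   [2, 4, 4, 5, 11, 12, 14, 16]
s0→1 e2→0 s2→1 s3→2  — peak 2.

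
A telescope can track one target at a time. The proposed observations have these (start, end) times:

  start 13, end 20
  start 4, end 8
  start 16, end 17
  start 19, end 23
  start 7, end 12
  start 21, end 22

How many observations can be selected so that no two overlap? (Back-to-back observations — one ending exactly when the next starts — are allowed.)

Greedy by earliest finish: after sorting by end time, pick each interval compatible with the last pick.
By end time: (4,8), (7,12), (16,17), (13,20), (21,22), (19,23).
Pick (4,8); next start ≥ 8 → (16,17); next start ≥ 17 → (21,22).
Selected 3 observations.

3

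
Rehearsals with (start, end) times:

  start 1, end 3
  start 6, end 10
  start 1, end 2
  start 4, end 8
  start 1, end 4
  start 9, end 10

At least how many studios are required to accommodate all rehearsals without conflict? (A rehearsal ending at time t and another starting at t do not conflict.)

3

The answer is the maximum number of intervals overlapping at any instant.
Events (time:±→running): 1:+→1 1:+→2 1:+→3 … peak 3.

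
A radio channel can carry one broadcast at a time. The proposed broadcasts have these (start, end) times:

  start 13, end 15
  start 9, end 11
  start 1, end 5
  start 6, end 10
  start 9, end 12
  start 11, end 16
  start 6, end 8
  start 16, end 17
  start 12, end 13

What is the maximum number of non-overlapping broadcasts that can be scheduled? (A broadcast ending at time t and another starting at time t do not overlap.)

Sort by end time and greedily take each interval whose start is ≥ the last chosen end.
Sorted by end: (1,5)  (6,8)  (6,10)  (9,11)  (9,12)  (12,13)  (13,15)  (11,16)  (16,17)
take (1,5); take (6,8); take (9,11); take (12,13); take (13,15); take (16,17).
Selected 6 broadcasts.

6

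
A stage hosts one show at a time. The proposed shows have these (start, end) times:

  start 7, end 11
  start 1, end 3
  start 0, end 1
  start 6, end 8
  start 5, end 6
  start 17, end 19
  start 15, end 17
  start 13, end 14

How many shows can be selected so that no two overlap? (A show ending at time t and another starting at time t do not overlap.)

Greedy by earliest finish: after sorting by end time, pick each interval compatible with the last pick.
By end time: (0,1), (1,3), (5,6), (6,8), (7,11), (13,14), (15,17), (17,19).
Pick (0,1); next start ≥ 1 → (1,3); next start ≥ 3 → (5,6); next start ≥ 6 → (6,8); next start ≥ 8 → (13,14); next start ≥ 14 → (15,17); next start ≥ 17 → (17,19).
Selected 7 shows.

7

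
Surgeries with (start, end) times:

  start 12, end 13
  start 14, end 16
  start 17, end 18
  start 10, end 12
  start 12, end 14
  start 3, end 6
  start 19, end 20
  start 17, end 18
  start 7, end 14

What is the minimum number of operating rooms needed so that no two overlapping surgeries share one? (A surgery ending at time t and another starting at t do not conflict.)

Count concurrent intervals with a sweep; the peak is the room count.
starts: [3, 7, 10, 12, 12, 14, 17, 17, 19]
ends:   [6, 12, 13, 14, 14, 16, 18, 18, 20]
s3→1 e6→0 s7→1 s10→2 e12→1 s12→2 s12→3  — peak 3.

3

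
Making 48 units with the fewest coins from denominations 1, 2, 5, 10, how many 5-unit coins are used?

48 = 4×10 + 1×5 + 1×2 + 1×1
Count of 5: 1

1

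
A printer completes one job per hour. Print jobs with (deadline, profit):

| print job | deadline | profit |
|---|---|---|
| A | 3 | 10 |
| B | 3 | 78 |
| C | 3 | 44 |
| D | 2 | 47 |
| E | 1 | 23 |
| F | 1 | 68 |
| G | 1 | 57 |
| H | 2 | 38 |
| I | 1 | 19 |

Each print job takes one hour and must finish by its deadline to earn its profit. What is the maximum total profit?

Take jobs in profit order; each goes to the latest open slot no later than its deadline.
Profit order: B=78 F=68 G=57 D=47 C=44 H=38 E=23 I=19 A=10
Assign: B→slot 3, F→slot 1, G skipped, D→slot 2, C skipped, H skipped, E skipped, I skipped, A skipped.
Slots: [1:F] [2:D] [3:B]
Profit = 68 + 47 + 78 = 193

193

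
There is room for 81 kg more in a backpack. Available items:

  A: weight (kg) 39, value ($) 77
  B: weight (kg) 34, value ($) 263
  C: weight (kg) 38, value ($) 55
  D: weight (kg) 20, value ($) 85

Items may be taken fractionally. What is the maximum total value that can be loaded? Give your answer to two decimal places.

Sort by value per unit weight and fill in that order.
Ratios (sorted): B 7.74, D 4.25, A 1.97, C 1.45
take B (34 @ 263); take D (20 @ 85); take 27/39 of A → 53.31. Capacity used 81/81.
Total value = 401.31

401.31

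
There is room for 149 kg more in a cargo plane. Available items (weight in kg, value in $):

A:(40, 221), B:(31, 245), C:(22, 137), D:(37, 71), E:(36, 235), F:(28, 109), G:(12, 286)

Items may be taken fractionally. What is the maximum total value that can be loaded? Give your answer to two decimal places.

Ratios (sorted): G 23.83, B 7.90, E 6.53, C 6.23, A 5.53, F 3.89, D 1.92
take G (12 @ 286); take B (31 @ 245); take E (36 @ 235); take C (22 @ 137); take A (40 @ 221); take 8/28 of F → 31.14. Capacity used 149/149.
Total value = 1155.14

1155.14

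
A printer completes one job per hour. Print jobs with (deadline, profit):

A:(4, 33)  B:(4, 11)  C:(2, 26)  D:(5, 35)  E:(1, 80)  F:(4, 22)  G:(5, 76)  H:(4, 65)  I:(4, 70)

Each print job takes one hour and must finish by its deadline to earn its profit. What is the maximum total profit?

Sort by profit descending; place each in the latest free slot ≤ its deadline.
Profit order: E=80 G=76 I=70 H=65 D=35 A=33 C=26 F=22 B=11
Assign: E→slot 1, G→slot 5, I→slot 4, H→slot 3, D→slot 2, A skipped, C skipped, F skipped, B skipped.
Slots: [1:E] [2:D] [3:H] [4:I] [5:G]
Profit = 80 + 35 + 65 + 70 + 76 = 326

326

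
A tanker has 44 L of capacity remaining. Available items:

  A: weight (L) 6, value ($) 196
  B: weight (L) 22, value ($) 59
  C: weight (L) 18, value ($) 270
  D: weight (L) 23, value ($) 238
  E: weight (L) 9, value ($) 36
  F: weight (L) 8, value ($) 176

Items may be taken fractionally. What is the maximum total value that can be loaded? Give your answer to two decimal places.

766.17

Ratios (sorted): A 32.67, F 22.00, C 15.00, D 10.35, E 4.00, B 2.68
take A (6 @ 196); take F (8 @ 176); take C (18 @ 270); take 12/23 of D → 124.17. Capacity used 44/44.
Total value = 766.17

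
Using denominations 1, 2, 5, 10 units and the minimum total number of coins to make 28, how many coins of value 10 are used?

28 − 2×10→8 − 1×5→3 − 1×2→1 − 1×1→0
Count of 10: 2

2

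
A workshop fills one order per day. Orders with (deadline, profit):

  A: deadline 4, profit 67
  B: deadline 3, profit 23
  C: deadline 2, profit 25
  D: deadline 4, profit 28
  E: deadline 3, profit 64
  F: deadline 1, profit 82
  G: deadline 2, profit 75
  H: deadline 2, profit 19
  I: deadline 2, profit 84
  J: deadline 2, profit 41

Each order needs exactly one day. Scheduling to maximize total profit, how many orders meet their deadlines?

4

Profit order: I=84 F=82 G=75 A=67 E=64 J=41 D=28 C=25 B=23 H=19
Assign: I→slot 2, F→slot 1, G skipped, A→slot 4, E→slot 3, J skipped, D skipped, C skipped, B skipped, H skipped.
Slots: [1:F] [2:I] [3:E] [4:A]
4 of 10 scheduled.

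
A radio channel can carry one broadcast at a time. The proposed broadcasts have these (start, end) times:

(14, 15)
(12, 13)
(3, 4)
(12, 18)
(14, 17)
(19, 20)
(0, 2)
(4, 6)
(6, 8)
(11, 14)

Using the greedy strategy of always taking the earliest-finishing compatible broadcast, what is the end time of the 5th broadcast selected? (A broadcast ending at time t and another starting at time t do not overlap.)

13

Greedy by earliest finish: after sorting by end time, pick each interval compatible with the last pick.
By end time: (0,2), (3,4), (4,6), (6,8), (12,13), (11,14), (14,15), (14,17), (12,18), (19,20).
Pick (0,2); next start ≥ 2 → (3,4); next start ≥ 4 → (4,6); next start ≥ 6 → (6,8); next start ≥ 8 → (12,13); next start ≥ 13 → (14,15); next start ≥ 15 → (19,20).
Selected: (0,2) (3,4) (4,6) (6,8) (12,13) (14,15) (19,20)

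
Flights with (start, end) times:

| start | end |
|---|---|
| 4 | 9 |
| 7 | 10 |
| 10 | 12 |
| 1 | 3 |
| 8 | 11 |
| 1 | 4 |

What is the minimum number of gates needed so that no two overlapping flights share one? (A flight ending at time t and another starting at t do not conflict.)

starts: [1, 1, 4, 7, 8, 10]
ends:   [3, 4, 9, 10, 11, 12]
s1→1 s1→2 e3→1 e4→0 s4→1 s7→2 s8→3  — peak 3.

3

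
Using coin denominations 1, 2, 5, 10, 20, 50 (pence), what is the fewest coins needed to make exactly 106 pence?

4

106 = 2×50 + 1×5 + 1×1
Total coins = 2 + 1 + 1 = 4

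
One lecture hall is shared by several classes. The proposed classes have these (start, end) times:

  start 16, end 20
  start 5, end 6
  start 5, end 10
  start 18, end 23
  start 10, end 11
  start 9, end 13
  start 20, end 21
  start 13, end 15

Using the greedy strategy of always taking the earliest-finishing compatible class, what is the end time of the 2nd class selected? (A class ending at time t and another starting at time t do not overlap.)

By end time: (5,6), (5,10), (10,11), (9,13), (13,15), (16,20), (20,21), (18,23).
Pick (5,6); next start ≥ 6 → (10,11); next start ≥ 11 → (13,15); next start ≥ 15 → (16,20); next start ≥ 20 → (20,21).
Selected: (5,6) (10,11) (13,15) (16,20) (20,21)

11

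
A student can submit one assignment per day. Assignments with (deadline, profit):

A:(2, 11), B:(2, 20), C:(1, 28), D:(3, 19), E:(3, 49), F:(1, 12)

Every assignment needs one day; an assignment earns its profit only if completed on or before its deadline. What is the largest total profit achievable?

Profit order: E=49 C=28 B=20 D=19 F=12 A=11
Assign: E→slot 3, C→slot 1, B→slot 2, D skipped, F skipped, A skipped.
Slots: [1:C] [2:B] [3:E]
Profit = 28 + 20 + 49 = 97

97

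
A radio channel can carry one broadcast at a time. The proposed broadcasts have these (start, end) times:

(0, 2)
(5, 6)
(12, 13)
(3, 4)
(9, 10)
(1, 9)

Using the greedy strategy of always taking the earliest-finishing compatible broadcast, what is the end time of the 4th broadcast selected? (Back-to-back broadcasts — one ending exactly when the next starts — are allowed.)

Greedy by earliest finish: after sorting by end time, pick each interval compatible with the last pick.
By end time: (0,2), (3,4), (5,6), (1,9), (9,10), (12,13).
Pick (0,2); next start ≥ 2 → (3,4); next start ≥ 4 → (5,6); next start ≥ 6 → (9,10); next start ≥ 10 → (12,13).
Selected: (0,2) (3,4) (5,6) (9,10) (12,13)

10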